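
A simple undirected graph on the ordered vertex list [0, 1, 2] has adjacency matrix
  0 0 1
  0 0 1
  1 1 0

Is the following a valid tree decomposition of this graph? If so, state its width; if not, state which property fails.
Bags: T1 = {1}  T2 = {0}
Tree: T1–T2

No — vertex 2 appears in no bag.

A tree decomposition must satisfy three properties: every vertex lies in some bag; for every edge, both endpoints lie together in some bag; and for every vertex, the bags containing it form a connected subtree. Here vertex 2 appears in no bag, so the decomposition is invalid.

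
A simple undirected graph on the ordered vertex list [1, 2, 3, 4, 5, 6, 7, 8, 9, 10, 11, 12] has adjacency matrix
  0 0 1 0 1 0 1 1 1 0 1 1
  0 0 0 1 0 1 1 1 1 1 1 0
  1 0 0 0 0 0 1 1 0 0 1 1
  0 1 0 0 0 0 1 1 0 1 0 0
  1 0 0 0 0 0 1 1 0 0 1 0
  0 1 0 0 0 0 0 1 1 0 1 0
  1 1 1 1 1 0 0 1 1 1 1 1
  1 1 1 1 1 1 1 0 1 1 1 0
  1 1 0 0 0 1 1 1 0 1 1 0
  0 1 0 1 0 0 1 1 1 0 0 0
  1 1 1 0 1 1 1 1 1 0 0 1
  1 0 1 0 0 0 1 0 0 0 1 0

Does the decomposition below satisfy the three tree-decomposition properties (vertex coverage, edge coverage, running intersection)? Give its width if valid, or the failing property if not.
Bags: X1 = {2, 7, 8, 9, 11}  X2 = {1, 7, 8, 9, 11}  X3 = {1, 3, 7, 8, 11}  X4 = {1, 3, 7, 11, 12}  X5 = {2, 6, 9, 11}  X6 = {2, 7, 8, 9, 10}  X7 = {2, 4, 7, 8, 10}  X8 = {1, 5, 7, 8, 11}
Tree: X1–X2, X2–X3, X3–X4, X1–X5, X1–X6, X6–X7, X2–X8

A tree decomposition must satisfy three properties: every vertex lies in some bag; for every edge, both endpoints lie together in some bag; and for every vertex, the bags containing it form a connected subtree. Here edge (8,6) lies in no bag, so the decomposition is invalid.

No — edge (8,6) lies in no bag.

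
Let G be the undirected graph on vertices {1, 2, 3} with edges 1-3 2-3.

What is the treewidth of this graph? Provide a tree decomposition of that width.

Treewidth 1.
One such decomposition:
Bags: B1 = {1, 3}  B2 = {2, 3}
Tree: B1–B2

The largest bag has 2 vertices, giving width 1; this decomposition certifies tw(G) ≤ 1. G has an edge, so its treewidth is at least 1. The upper and lower bounds meet at 1, so that is the treewidth.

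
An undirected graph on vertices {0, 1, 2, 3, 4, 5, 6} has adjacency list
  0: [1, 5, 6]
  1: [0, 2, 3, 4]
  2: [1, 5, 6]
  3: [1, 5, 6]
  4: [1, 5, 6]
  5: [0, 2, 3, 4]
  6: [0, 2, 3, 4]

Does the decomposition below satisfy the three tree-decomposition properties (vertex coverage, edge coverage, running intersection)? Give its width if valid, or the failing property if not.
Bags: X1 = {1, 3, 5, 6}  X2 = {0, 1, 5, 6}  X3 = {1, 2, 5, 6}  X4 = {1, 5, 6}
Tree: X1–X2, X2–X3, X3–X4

No — vertex 4 appears in no bag.

A tree decomposition must satisfy three properties: every vertex lies in some bag; for every edge, both endpoints lie together in some bag; and for every vertex, the bags containing it form a connected subtree. Here vertex 4 appears in no bag, so the decomposition is invalid.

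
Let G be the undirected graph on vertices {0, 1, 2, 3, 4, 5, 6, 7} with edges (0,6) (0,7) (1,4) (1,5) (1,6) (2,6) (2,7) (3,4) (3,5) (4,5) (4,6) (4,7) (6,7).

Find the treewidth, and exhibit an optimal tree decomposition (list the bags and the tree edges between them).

The largest bag has 3 vertices, giving width 2; this decomposition certifies tw(G) ≤ 2. For the lower bound, the 3 vertices {0, 6, 7} are pairwise adjacent, and any tree decomposition puts a clique entirely inside one bag — forcing width ≥ 2. Therefore the treewidth is 2.

Treewidth 2.
One optimal decomposition is:
Bags: B1 = {1, 4, 5}  B2 = {1, 4, 6}  B3 = {4, 6, 7}  B4 = {3, 4, 5}  B5 = {0, 6, 7}  B6 = {2, 6, 7}
Tree: B1–B2, B2–B3, B1–B4, B3–B5, B3–B6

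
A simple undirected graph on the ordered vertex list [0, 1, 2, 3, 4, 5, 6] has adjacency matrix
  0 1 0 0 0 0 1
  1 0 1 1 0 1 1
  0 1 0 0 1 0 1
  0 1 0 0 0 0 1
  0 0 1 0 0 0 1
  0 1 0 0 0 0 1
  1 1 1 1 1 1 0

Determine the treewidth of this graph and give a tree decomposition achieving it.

Each bag holds 3 vertices, so the decomposition has width 2, which upper-bounds the treewidth. Conversely, {0, 1, 6} is a clique of size 3, and the vertices of any clique must share a bag in every tree decomposition; so some bag has ≥ 3 vertices and tw(G) ≥ 2. Hence tw(G) = 2 exactly.

Treewidth 2.
One such decomposition:
Bags: B1 = {2, 4, 6}  B2 = {1, 2, 6}  B3 = {1, 5, 6}  B4 = {1, 3, 6}  B5 = {0, 1, 6}
Tree: B1–B2, B2–B3, B2–B4, B4–B5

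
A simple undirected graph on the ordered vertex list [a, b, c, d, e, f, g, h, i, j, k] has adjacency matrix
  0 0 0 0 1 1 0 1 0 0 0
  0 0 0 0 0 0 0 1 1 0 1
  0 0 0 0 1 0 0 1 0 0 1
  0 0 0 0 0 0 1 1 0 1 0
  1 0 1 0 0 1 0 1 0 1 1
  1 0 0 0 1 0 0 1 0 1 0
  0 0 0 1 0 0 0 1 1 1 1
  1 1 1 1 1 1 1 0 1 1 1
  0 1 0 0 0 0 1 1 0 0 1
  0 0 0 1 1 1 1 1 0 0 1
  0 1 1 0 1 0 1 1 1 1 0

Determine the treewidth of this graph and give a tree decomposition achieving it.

Every bag has size at most 4, so the width is 4 − 1 = 3 and tw(G) ≤ 3. On the other hand G contains the 4-clique {d, g, h, j}. A clique must lie in a single bag of any decomposition, so no decomposition can have width below 3. Therefore the treewidth is 3.

Treewidth 3.
One optimal decomposition is:
Bags: B1 = {g, h, i, k}  B2 = {g, h, j, k}  B3 = {e, h, j, k}  B4 = {d, g, h, j}  B5 = {e, f, h, j}  B6 = {c, e, h, k}  B7 = {a, e, f, h}  B8 = {b, h, i, k}
Tree: B1–B2, B2–B3, B2–B4, B3–B5, B3–B6, B5–B7, B1–B8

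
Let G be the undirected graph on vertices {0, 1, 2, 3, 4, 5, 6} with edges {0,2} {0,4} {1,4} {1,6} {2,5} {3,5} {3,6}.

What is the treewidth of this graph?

A width-2 tree decomposition is:
Bags: B1 = {3, 5, 6}  B2 = {1, 5, 6}  B3 = {1, 4, 5}  B4 = {0, 4, 5}  B5 = {0, 2, 5}
Tree: B1–B2, B2–B3, B3–B4, B4–B5
Every bag has size at most 3, so the width is 3 − 1 = 2 and tw(G) ≤ 2. Since 5–3–6–1–4–0–2–5 is a cycle in G, G is not acyclic. Forests are exactly the graphs of treewidth ≤ 1, so tw(G) ≥ 2. Therefore the treewidth is 2.

2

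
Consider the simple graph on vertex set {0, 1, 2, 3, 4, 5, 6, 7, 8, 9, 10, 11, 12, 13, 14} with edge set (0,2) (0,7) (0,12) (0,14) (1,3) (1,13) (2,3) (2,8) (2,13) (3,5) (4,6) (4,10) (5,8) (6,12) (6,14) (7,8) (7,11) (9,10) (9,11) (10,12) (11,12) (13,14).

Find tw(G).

3

A width-3 tree decomposition is:
Bags: B1 = {4, 9, 10, 11}  B2 = {4, 10, 11, 12}  B3 = {4, 6, 11, 12}  B4 = {6, 7, 11, 12}  B5 = {0, 6, 7, 12}  B6 = {0, 6, 7, 14}  B7 = {0, 7, 8, 14}  B8 = {0, 2, 8, 14}  B9 = {2, 8, 13, 14}  B10 = {2, 5, 8, 13}  B11 = {2, 3, 5, 13}  B12 = {1, 3, 5, 13}
Tree: B1–B2, B2–B3, B3–B4, B4–B5, B5–B6, B6–B7, B7–B8, B8–B9, B9–B10, B10–B11, B11–B12
Each bag holds 4 vertices, so the decomposition has width 3, which upper-bounds the treewidth. For the lower bound: the 4 vertex sets {4,9,10}, {11}, {12}, {0,6,7,14} are disjoint, each induces a connected subgraph, and every pair is joined by at least one edge of G. Contracting each set to a single vertex therefore yields K_{4} as a minor, and since treewidth is minor-monotone, tw(G) ≥ tw(K_{4}) = 3. Combining the bounds, tw(G) = 3.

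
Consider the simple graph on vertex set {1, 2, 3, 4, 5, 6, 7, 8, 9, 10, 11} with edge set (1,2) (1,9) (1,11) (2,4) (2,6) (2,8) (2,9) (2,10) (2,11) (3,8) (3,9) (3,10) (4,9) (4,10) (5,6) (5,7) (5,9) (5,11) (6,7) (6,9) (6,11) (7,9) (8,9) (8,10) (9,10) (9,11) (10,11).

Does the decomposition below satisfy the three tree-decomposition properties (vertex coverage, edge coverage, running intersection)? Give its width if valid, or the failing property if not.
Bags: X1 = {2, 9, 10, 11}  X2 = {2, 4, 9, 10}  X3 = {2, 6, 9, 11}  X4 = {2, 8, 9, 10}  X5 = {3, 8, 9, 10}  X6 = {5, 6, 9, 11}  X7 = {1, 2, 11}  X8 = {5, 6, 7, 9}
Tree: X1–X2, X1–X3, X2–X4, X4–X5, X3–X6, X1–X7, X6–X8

A tree decomposition must satisfy three properties: every vertex lies in some bag; for every edge, both endpoints lie together in some bag; and for every vertex, the bags containing it form a connected subtree. Here edge (9,1) lies in no bag, so the decomposition is invalid.

No — edge (9,1) lies in no bag.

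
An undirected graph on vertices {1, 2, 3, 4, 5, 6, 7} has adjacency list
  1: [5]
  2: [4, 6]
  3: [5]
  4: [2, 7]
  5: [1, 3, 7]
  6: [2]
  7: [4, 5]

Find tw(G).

1

A width-1 tree decomposition is:
Bags: B1 = {4, 7}  B2 = {5, 7}  B3 = {2, 4}  B4 = {1, 5}  B5 = {3, 5}  B6 = {2, 6}
Tree: B1–B2, B1–B3, B2–B4, B4–B5, B3–B6
Every bag has size at most 2, so the width is 2 − 1 = 1 and tw(G) ≤ 1. G has an edge, so its treewidth is at least 1. Hence tw(G) = 1 exactly.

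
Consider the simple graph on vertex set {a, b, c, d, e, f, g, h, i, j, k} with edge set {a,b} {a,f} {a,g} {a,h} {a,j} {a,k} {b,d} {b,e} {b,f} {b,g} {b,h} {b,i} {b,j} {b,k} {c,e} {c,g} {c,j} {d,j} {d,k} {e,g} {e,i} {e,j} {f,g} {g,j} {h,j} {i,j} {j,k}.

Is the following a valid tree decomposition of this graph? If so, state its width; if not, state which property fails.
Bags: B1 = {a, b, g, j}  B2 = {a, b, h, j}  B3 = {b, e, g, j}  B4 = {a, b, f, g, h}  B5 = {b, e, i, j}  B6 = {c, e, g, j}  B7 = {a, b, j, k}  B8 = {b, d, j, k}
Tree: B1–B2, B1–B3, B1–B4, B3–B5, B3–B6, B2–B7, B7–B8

A tree decomposition must satisfy three properties: every vertex lies in some bag; for every edge, both endpoints lie together in some bag; and for every vertex, the bags containing it form a connected subtree. Here bags containing vertex h are not connected in the tree, so the decomposition is invalid.

No — bags containing vertex h are not connected in the tree.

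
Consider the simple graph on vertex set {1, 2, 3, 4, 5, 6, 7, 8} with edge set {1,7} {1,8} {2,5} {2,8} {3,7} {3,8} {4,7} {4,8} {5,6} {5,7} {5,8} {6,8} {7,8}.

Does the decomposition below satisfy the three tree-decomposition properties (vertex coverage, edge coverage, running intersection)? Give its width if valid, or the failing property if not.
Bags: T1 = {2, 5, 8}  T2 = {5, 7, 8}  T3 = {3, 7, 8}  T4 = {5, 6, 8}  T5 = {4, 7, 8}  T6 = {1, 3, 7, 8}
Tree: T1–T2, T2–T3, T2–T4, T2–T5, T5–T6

A tree decomposition must satisfy three properties: every vertex lies in some bag; for every edge, both endpoints lie together in some bag; and for every vertex, the bags containing it form a connected subtree. Here bags containing vertex 3 are not connected in the tree, so the decomposition is invalid.

No — bags containing vertex 3 are not connected in the tree.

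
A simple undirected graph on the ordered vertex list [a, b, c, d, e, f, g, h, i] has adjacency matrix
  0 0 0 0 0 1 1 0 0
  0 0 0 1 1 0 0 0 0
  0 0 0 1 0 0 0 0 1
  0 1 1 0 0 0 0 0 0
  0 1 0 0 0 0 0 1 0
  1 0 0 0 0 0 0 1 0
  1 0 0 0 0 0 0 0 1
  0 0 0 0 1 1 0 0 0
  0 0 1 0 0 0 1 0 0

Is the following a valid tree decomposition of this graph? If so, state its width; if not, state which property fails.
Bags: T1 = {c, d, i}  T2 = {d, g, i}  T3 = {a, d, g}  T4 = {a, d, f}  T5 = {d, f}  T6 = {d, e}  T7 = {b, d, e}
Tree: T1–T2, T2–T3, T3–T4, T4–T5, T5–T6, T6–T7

A tree decomposition must satisfy three properties: every vertex lies in some bag; for every edge, both endpoints lie together in some bag; and for every vertex, the bags containing it form a connected subtree. Here vertex h appears in no bag, so the decomposition is invalid.

No — vertex h appears in no bag.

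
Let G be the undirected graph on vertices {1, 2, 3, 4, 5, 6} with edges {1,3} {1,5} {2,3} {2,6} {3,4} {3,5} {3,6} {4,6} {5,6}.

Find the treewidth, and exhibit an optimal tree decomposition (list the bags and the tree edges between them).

Each bag holds 3 vertices, so the decomposition has width 2, which upper-bounds the treewidth. Conversely, {1, 3, 5} is a clique of size 3, and the vertices of any clique must share a bag in every tree decomposition; so some bag has ≥ 3 vertices and tw(G) ≥ 2. Combining the bounds, tw(G) = 2.

Treewidth 2.
One such decomposition:
Bags: B1 = {3, 4, 6}  B2 = {3, 5, 6}  B3 = {2, 3, 6}  B4 = {1, 3, 5}
Tree: B1–B2, B1–B3, B2–B4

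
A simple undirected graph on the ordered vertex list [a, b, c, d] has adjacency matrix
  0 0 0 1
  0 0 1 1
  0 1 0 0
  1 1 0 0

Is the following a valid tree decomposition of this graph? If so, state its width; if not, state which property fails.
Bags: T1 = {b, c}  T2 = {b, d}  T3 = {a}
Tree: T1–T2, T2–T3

No — edge (d,a) lies in no bag.

A tree decomposition must satisfy three properties: every vertex lies in some bag; for every edge, both endpoints lie together in some bag; and for every vertex, the bags containing it form a connected subtree. Here edge (d,a) lies in no bag, so the decomposition is invalid.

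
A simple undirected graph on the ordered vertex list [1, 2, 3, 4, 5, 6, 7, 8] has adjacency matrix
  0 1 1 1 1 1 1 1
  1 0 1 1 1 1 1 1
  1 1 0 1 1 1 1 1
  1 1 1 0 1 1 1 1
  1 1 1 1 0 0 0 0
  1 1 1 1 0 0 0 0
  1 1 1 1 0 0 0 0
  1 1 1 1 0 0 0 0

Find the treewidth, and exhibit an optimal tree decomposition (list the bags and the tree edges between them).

Treewidth 4.
Bags: B1 = {1, 2, 3, 4, 6}  B2 = {1, 2, 3, 4, 8}  B3 = {1, 2, 3, 4, 5}  B4 = {1, 2, 3, 4, 7}
Tree: B1–B2, B1–B3, B1–B4

Every bag has size at most 5, so the width is 5 − 1 = 4 and tw(G) ≤ 4. On the other hand G contains the 5-clique {1, 2, 3, 4, 8}. A clique must lie in a single bag of any decomposition, so no decomposition can have width below 4. Combining the bounds, tw(G) = 4.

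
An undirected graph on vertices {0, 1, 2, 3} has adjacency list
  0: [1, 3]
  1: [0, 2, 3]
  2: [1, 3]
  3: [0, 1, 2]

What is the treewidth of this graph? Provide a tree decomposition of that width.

Treewidth 2.
One optimal decomposition is:
Bags: B1 = {1, 2, 3}  B2 = {0, 1, 3}
Tree: B1–B2

Every bag has size at most 3, so the width is 3 − 1 = 2 and tw(G) ≤ 2. For the lower bound, the 3 vertices {0, 1, 3} are pairwise adjacent, and any tree decomposition puts a clique entirely inside one bag — forcing width ≥ 2. Therefore the treewidth is 2.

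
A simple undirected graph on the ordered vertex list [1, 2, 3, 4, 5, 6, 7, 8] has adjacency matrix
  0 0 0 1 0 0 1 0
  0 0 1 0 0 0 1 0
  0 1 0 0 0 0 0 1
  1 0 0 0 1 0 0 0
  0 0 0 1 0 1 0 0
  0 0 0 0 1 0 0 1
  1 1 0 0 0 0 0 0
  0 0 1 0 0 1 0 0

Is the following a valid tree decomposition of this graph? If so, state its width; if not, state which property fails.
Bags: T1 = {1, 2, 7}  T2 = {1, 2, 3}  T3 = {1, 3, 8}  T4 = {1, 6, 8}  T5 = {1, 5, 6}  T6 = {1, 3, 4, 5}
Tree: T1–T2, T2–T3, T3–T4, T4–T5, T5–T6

No — bags containing vertex 3 are not connected in the tree.

A tree decomposition must satisfy three properties: every vertex lies in some bag; for every edge, both endpoints lie together in some bag; and for every vertex, the bags containing it form a connected subtree. Here bags containing vertex 3 are not connected in the tree, so the decomposition is invalid.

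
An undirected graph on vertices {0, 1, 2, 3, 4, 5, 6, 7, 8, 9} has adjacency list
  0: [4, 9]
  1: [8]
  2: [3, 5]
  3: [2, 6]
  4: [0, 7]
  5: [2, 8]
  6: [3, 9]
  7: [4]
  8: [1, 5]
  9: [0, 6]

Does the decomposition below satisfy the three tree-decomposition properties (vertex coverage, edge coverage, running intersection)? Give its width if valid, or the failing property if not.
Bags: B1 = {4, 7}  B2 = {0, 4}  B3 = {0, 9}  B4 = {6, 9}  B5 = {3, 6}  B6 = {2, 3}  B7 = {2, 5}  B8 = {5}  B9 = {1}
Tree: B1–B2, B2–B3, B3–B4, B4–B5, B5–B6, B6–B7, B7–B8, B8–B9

No — vertex 8 appears in no bag.

A tree decomposition must satisfy three properties: every vertex lies in some bag; for every edge, both endpoints lie together in some bag; and for every vertex, the bags containing it form a connected subtree. Here vertex 8 appears in no bag, so the decomposition is invalid.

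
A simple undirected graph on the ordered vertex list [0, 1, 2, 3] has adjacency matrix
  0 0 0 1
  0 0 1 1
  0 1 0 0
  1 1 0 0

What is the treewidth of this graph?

1

A width-1 tree decomposition is:
Bags: B1 = {0, 3}  B2 = {1, 3}  B3 = {1, 2}
Tree: B1–B2, B2–B3
The largest bag has 2 vertices, giving width 1; this decomposition certifies tw(G) ≤ 1. G has an edge, so its treewidth is at least 1. Therefore the treewidth is 1.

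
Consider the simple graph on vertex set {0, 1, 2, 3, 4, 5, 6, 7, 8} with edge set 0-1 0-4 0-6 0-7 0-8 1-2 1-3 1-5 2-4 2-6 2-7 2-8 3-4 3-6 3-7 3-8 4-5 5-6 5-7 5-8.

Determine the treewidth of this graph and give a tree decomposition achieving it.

Every bag has size at most 5, so the width is 5 − 1 = 4 and tw(G) ≤ 4. For the lower bound: the 5 vertex sets {0,6}, {2,4}, {3,8}, {5}, {7} are disjoint, each induces a connected subgraph, and every pair is joined by at least one edge of G. Contracting each set to a single vertex therefore yields K_{5} as a minor, and since treewidth is minor-monotone, tw(G) ≥ tw(K_{5}) = 4. Therefore the treewidth is 4.

Treewidth 4.
Bags: B1 = {0, 2, 3, 5, 6}  B2 = {0, 2, 3, 4, 5}  B3 = {0, 2, 3, 5, 8}  B4 = {0, 2, 3, 5, 7}  B5 = {0, 1, 2, 3, 5}
Tree: B1–B2, B2–B3, B3–B4, B4–B5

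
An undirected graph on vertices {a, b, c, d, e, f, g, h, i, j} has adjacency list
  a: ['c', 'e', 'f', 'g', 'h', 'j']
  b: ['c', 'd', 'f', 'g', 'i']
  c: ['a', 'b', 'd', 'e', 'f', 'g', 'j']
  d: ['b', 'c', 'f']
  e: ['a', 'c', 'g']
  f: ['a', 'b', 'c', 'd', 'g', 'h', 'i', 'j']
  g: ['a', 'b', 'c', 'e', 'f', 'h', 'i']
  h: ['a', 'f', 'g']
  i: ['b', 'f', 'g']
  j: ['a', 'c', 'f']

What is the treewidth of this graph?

A width-3 tree decomposition is:
Bags: B1 = {a, c, f, g}  B2 = {a, c, e, g}  B3 = {a, f, g, h}  B4 = {a, c, f, j}  B5 = {b, c, f, g}  B6 = {b, f, g, i}  B7 = {b, c, d, f}
Tree: B1–B2, B1–B3, B1–B4, B1–B5, B5–B6, B5–B7
Every bag has size at most 4, so the width is 4 − 1 = 3 and tw(G) ≤ 3. Conversely, {a, c, e, g} is a clique of size 4, and the vertices of any clique must share a bag in every tree decomposition; so some bag has ≥ 4 vertices and tw(G) ≥ 3. Combining the bounds, tw(G) = 3.

3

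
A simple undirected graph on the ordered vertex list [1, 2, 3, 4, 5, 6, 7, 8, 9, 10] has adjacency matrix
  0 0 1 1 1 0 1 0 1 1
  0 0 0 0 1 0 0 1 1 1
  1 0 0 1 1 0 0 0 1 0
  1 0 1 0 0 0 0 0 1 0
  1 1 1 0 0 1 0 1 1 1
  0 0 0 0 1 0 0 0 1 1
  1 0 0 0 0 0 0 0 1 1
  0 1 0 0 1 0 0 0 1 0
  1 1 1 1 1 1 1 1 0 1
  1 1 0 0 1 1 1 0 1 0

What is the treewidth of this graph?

3

A width-3 tree decomposition is:
Bags: B1 = {1, 5, 9, 10}  B2 = {2, 5, 9, 10}  B3 = {1, 3, 5, 9}  B4 = {1, 7, 9, 10}  B5 = {2, 5, 8, 9}  B6 = {1, 3, 4, 9}  B7 = {5, 6, 9, 10}
Tree: B1–B2, B1–B3, B1–B4, B2–B5, B3–B6, B1–B7
Every bag has size at most 4, so the width is 4 − 1 = 3 and tw(G) ≤ 3. Conversely, {1, 3, 4, 9} is a clique of size 4, and the vertices of any clique must share a bag in every tree decomposition; so some bag has ≥ 4 vertices and tw(G) ≥ 3. Combining the bounds, tw(G) = 3.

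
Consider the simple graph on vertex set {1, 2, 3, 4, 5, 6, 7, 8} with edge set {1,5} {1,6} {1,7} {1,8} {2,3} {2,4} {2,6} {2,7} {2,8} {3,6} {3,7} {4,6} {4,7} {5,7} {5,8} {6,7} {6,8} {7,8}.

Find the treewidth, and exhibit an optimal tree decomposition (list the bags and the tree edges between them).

Treewidth 3.
One such decomposition:
Bags: B1 = {2, 4, 6, 7}  B2 = {2, 6, 7, 8}  B3 = {2, 3, 6, 7}  B4 = {1, 6, 7, 8}  B5 = {1, 5, 7, 8}
Tree: B1–B2, B1–B3, B2–B4, B4–B5

Each bag holds 4 vertices, so the decomposition has width 3, which upper-bounds the treewidth. On the other hand G contains the 4-clique {1, 5, 7, 8}. A clique must lie in a single bag of any decomposition, so no decomposition can have width below 3. Hence tw(G) = 3 exactly.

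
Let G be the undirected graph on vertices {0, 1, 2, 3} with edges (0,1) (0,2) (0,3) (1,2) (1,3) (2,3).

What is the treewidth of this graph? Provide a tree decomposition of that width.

A single bag containing all 4 vertices is trivially a valid decomposition of width 3. For the lower bound, the 4 vertices {0, 1, 2, 3} are pairwise adjacent, and any tree decomposition puts a clique entirely inside one bag — forcing width ≥ 3. Therefore the treewidth is 3.

Treewidth 3.
One optimal decomposition is:
Bags: B1 = {0, 1, 2, 3}
Tree: (single bag)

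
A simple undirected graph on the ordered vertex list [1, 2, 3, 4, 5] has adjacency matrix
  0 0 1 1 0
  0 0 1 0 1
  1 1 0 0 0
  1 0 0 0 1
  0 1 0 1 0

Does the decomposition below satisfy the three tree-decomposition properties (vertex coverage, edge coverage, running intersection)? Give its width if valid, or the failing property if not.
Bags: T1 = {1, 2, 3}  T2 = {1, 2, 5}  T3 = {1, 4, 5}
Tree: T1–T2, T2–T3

Yes; width 2.

Every vertex of G appears in some bag (union = {1, 2, 3, 4, 5}); every edge is covered by a bag; and for each vertex v the set of bags containing v is connected in the bag tree. The decomposition is therefore valid. The largest bag has 3 vertices, so the width is 2.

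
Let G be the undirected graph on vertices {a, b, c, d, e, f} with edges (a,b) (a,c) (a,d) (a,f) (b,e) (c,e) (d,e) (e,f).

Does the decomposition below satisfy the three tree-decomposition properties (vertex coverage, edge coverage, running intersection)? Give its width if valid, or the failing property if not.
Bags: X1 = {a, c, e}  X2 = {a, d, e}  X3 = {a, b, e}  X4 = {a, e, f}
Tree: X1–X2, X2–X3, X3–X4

Checking the three conditions: (i) the bags cover all of {a, b, c, d, e, f}; (ii) for each edge, some bag contains both endpoints; (iii) the bags containing any fixed vertex form a subtree. All hold, so the decomposition is valid with width 3 − 1 = 2.

Yes; width 2.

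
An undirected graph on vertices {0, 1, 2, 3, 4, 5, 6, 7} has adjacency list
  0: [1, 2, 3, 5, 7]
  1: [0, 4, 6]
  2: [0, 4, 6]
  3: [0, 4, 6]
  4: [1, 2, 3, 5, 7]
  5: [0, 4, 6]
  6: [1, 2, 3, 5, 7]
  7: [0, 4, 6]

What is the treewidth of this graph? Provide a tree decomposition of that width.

The largest bag has 4 vertices, giving width 3; this decomposition certifies tw(G) ≤ 3. For the lower bound: the 4 vertex sets {0,2}, {1,6}, {4}, {7} are disjoint, each induces a connected subgraph, and every pair is joined by at least one edge of G. Contracting each set to a single vertex therefore yields K_{4} as a minor, and since treewidth is minor-monotone, tw(G) ≥ tw(K_{4}) = 3. The upper and lower bounds meet at 3, so that is the treewidth.

Treewidth 3.
One such decomposition:
Bags: B1 = {0, 2, 4, 6}  B2 = {0, 1, 4, 6}  B3 = {0, 4, 6, 7}  B4 = {0, 4, 5, 6}  B5 = {0, 3, 4, 6}
Tree: B1–B2, B2–B3, B3–B4, B4–B5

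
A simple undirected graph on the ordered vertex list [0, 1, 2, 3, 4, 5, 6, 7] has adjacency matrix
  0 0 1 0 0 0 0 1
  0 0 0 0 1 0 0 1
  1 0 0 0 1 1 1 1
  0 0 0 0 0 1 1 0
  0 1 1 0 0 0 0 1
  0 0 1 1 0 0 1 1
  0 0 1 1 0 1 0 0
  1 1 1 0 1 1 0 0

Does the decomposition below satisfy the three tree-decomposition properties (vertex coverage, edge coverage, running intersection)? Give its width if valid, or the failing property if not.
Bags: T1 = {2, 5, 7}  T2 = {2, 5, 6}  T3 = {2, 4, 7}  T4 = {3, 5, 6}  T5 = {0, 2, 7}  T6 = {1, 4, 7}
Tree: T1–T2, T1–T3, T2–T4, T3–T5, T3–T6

Vertex coverage: the bags together contain {0, 1, 2, 3, 4, 5, 6, 7}, the full vertex set. Edge coverage: each edge of G has both endpoints in at least one bag. Running intersection: for every vertex, the bags containing it form a connected subtree. All three properties hold, so this is a valid tree decomposition of width max|bag| − 1 = 2, and hence tw(G) ≤ 2.

Yes; width 2.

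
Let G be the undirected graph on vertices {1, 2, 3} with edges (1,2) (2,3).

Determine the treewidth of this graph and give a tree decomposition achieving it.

Treewidth 1.
One optimal decomposition is:
Bags: B1 = {1, 2}  B2 = {2, 3}
Tree: B1–B2

Each bag holds 2 vertices, so the decomposition has width 1, which upper-bounds the treewidth. Any graph with an edge has treewidth ≥ 1, and G has the edge 1–2. Hence tw(G) = 1 exactly.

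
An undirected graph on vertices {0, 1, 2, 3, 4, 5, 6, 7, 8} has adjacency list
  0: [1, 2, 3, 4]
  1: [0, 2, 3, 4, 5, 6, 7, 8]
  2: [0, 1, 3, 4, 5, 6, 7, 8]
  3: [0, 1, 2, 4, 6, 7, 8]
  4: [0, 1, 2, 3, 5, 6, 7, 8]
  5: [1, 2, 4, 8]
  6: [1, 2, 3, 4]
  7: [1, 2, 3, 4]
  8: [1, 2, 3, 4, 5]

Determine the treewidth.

4

A width-4 tree decomposition is:
Bags: B1 = {1, 2, 3, 4, 7}  B2 = {1, 2, 3, 4, 6}  B3 = {0, 1, 2, 3, 4}  B4 = {1, 2, 3, 4, 8}  B5 = {1, 2, 4, 5, 8}
Tree: B1–B2, B1–B3, B2–B4, B4–B5
The largest bag has 5 vertices, giving width 4; this decomposition certifies tw(G) ≤ 4. On the other hand G contains the 5-clique {0, 1, 2, 3, 4}. A clique must lie in a single bag of any decomposition, so no decomposition can have width below 4. Hence tw(G) = 4 exactly.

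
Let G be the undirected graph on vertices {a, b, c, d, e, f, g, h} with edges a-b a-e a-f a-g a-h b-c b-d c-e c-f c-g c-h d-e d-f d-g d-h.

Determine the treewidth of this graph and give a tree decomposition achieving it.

Treewidth 3.
One such decomposition:
Bags: B1 = {a, c, d, h}  B2 = {a, c, d, e}  B3 = {a, b, c, d}  B4 = {a, c, d, f}  B5 = {a, c, d, g}
Tree: B1–B2, B2–B3, B3–B4, B4–B5

The largest bag has 4 vertices, giving width 3; this decomposition certifies tw(G) ≤ 3. For the lower bound: the 4 vertex sets {a,h}, {c,e}, {d}, {b} are disjoint, each induces a connected subgraph, and every pair is joined by at least one edge of G. Contracting each set to a single vertex therefore yields K_{4} as a minor, and since treewidth is minor-monotone, tw(G) ≥ tw(K_{4}) = 3. Hence tw(G) = 3 exactly.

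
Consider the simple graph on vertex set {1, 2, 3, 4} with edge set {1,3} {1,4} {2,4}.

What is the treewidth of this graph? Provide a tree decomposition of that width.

The largest bag has 2 vertices, giving width 1; this decomposition certifies tw(G) ≤ 1. Since G has at least one edge (e.g. 3–1), it is not an edgeless graph, so tw(G) ≥ 1. The upper and lower bounds meet at 1, so that is the treewidth.

Treewidth 1.
One optimal decomposition is:
Bags: B1 = {1, 3}  B2 = {1, 4}  B3 = {2, 4}
Tree: B1–B2, B2–B3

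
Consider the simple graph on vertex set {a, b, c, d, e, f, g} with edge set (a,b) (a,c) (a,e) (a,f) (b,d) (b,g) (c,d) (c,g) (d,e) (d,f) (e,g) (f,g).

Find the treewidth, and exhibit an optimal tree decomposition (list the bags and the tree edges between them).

Treewidth 3.
One optimal decomposition is:
Bags: B1 = {a, d, f, g}  B2 = {a, c, d, g}  B3 = {a, d, e, g}  B4 = {a, b, d, g}
Tree: B1–B2, B2–B3, B3–B4

Each bag holds 4 vertices, so the decomposition has width 3, which upper-bounds the treewidth. For the lower bound: the 4 vertex sets {d,f}, {a,c}, {g}, {e} are disjoint, each induces a connected subgraph, and every pair is joined by at least one edge of G. Contracting each set to a single vertex therefore yields K_{4} as a minor, and since treewidth is minor-monotone, tw(G) ≥ tw(K_{4}) = 3. Combining the bounds, tw(G) = 3.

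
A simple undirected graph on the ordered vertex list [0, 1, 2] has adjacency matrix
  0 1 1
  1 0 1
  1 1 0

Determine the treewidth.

A width-2 tree decomposition is:
Bags: B1 = {0, 1, 2}
Tree: (single bag)
A single bag containing all 3 vertices is trivially a valid decomposition of width 2. On the other hand G contains the 3-clique {0, 1, 2}. A clique must lie in a single bag of any decomposition, so no decomposition can have width below 2. The upper and lower bounds meet at 2, so that is the treewidth.

2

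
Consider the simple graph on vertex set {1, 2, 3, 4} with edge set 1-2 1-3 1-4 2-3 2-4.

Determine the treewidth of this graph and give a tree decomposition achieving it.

Each bag holds 3 vertices, so the decomposition has width 2, which upper-bounds the treewidth. On the other hand G contains the 3-clique {1, 2, 3}. A clique must lie in a single bag of any decomposition, so no decomposition can have width below 2. The upper and lower bounds meet at 2, so that is the treewidth.

Treewidth 2.
One such decomposition:
Bags: B1 = {1, 2, 3}  B2 = {1, 2, 4}
Tree: B1–B2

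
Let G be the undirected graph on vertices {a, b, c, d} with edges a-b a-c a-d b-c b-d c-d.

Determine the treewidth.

3

A width-3 tree decomposition is:
Bags: B1 = {a, b, c, d}
Tree: (single bag)
A single bag containing all 4 vertices is trivially a valid decomposition of width 3. Conversely, {a, b, c, d} is a clique of size 4, and the vertices of any clique must share a bag in every tree decomposition; so some bag has ≥ 4 vertices and tw(G) ≥ 3. Therefore the treewidth is 3.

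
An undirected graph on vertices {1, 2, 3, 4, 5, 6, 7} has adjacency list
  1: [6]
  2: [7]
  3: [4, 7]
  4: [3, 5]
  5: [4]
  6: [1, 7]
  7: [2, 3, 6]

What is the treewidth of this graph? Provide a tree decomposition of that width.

The largest bag has 2 vertices, giving width 1; this decomposition certifies tw(G) ≤ 1. G has an edge, so its treewidth is at least 1. The upper and lower bounds meet at 1, so that is the treewidth.

Treewidth 1.
One optimal decomposition is:
Bags: B1 = {6, 7}  B2 = {3, 7}  B3 = {2, 7}  B4 = {3, 4}  B5 = {1, 6}  B6 = {4, 5}
Tree: B1–B2, B2–B3, B2–B4, B1–B5, B4–B6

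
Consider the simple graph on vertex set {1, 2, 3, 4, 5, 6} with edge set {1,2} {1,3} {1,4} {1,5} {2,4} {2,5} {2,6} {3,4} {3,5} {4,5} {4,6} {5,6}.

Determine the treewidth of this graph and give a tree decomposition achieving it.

Treewidth 3.
One such decomposition:
Bags: B1 = {2, 4, 5, 6}  B2 = {1, 2, 4, 5}  B3 = {1, 3, 4, 5}
Tree: B1–B2, B2–B3

The largest bag has 4 vertices, giving width 3; this decomposition certifies tw(G) ≤ 3. Conversely, {1, 2, 4, 5} is a clique of size 4, and the vertices of any clique must share a bag in every tree decomposition; so some bag has ≥ 4 vertices and tw(G) ≥ 3. Combining the bounds, tw(G) = 3.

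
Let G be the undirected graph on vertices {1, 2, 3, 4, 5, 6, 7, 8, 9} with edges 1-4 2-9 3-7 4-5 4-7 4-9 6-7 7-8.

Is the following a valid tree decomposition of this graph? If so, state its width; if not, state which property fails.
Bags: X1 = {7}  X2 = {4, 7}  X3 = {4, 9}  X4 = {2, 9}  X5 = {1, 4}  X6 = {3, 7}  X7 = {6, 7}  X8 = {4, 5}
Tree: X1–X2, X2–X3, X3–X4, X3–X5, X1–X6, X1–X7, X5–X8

A tree decomposition must satisfy three properties: every vertex lies in some bag; for every edge, both endpoints lie together in some bag; and for every vertex, the bags containing it form a connected subtree. Here vertex 8 appears in no bag, so the decomposition is invalid.

No — vertex 8 appears in no bag.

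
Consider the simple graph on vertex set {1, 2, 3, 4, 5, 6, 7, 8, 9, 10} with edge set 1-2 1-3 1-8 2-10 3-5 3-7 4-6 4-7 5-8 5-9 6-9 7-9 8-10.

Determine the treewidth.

2

A width-2 tree decomposition is:
Bags: B1 = {4, 6, 9}  B2 = {4, 7, 9}  B3 = {5, 7, 9}  B4 = {3, 5, 7}  B5 = {3, 5, 8}  B6 = {1, 3, 8}  B7 = {1, 8, 10}  B8 = {1, 2, 10}
Tree: B1–B2, B2–B3, B3–B4, B4–B5, B5–B6, B6–B7, B7–B8
Each bag holds 3 vertices, so the decomposition has width 2, which upper-bounds the treewidth. The edges 6–4–7–9–6 form a cycle, so G is not a tree and its treewidth is at least 2. The upper and lower bounds meet at 2, so that is the treewidth.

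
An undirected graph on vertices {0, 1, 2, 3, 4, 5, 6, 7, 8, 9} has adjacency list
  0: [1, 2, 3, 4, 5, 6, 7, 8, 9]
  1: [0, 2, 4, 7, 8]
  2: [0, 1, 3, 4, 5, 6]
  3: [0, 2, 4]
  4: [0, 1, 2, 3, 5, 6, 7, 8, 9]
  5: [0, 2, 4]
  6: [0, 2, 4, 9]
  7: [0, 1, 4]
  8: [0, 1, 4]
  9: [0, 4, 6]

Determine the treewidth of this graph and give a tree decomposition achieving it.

Treewidth 3.
One such decomposition:
Bags: B1 = {0, 2, 4, 6}  B2 = {0, 2, 3, 4}  B3 = {0, 1, 2, 4}  B4 = {0, 1, 4, 7}  B5 = {0, 1, 4, 8}  B6 = {0, 4, 6, 9}  B7 = {0, 2, 4, 5}
Tree: B1–B2, B2–B3, B3–B4, B3–B5, B1–B6, B2–B7

Every bag has size at most 4, so the width is 4 − 1 = 3 and tw(G) ≤ 3. On the other hand G contains the 4-clique {0, 1, 4, 8}. A clique must lie in a single bag of any decomposition, so no decomposition can have width below 3. The upper and lower bounds meet at 3, so that is the treewidth.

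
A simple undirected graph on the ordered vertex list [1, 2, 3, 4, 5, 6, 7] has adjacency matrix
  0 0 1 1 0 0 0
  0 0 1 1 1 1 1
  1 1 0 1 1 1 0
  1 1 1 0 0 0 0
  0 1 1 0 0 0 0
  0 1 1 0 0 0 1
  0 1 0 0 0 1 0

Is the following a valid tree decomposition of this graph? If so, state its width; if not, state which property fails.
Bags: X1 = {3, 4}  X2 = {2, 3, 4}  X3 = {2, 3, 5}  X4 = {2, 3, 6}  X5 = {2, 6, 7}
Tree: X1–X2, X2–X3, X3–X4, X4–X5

No — vertex 1 appears in no bag.

A tree decomposition must satisfy three properties: every vertex lies in some bag; for every edge, both endpoints lie together in some bag; and for every vertex, the bags containing it form a connected subtree. Here vertex 1 appears in no bag, so the decomposition is invalid.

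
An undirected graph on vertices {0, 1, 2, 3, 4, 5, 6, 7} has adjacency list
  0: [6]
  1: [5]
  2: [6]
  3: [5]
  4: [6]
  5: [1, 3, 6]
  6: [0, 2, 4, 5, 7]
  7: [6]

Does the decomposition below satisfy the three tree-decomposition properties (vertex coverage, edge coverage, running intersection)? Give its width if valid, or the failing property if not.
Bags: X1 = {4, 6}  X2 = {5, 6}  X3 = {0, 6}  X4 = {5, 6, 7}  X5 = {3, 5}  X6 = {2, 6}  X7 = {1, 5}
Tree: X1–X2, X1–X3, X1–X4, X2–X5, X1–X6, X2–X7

A tree decomposition must satisfy three properties: every vertex lies in some bag; for every edge, both endpoints lie together in some bag; and for every vertex, the bags containing it form a connected subtree. Here bags containing vertex 5 are not connected in the tree, so the decomposition is invalid.

No — bags containing vertex 5 are not connected in the tree.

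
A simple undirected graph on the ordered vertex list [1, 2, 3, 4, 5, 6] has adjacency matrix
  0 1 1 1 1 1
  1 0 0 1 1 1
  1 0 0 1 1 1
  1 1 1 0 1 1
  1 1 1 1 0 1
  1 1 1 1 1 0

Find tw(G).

A width-4 tree decomposition is:
Bags: B1 = {1, 3, 4, 5, 6}  B2 = {1, 2, 4, 5, 6}
Tree: B1–B2
The largest bag has 5 vertices, giving width 4; this decomposition certifies tw(G) ≤ 4. Conversely, {1, 2, 4, 5, 6} is a clique of size 5, and the vertices of any clique must share a bag in every tree decomposition; so some bag has ≥ 5 vertices and tw(G) ≥ 4. Therefore the treewidth is 4.

4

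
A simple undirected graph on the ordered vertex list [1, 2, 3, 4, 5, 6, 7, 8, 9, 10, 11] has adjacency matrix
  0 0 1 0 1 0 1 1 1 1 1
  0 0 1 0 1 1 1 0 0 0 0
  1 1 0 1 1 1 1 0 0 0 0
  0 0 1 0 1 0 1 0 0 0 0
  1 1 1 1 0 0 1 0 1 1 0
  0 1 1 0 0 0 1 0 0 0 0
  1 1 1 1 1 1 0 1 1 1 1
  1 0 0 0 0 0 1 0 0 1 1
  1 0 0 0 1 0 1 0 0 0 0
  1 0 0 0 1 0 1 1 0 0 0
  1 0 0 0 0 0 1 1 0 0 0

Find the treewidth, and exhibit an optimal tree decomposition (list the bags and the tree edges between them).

Every bag has size at most 4, so the width is 4 − 1 = 3 and tw(G) ≤ 3. Conversely, {1, 7, 8, 10} is a clique of size 4, and the vertices of any clique must share a bag in every tree decomposition; so some bag has ≥ 4 vertices and tw(G) ≥ 3. Hence tw(G) = 3 exactly.

Treewidth 3.
One such decomposition:
Bags: B1 = {1, 5, 7, 10}  B2 = {1, 3, 5, 7}  B3 = {2, 3, 5, 7}  B4 = {1, 5, 7, 9}  B5 = {1, 7, 8, 10}  B6 = {1, 7, 8, 11}  B7 = {3, 4, 5, 7}  B8 = {2, 3, 6, 7}
Tree: B1–B2, B2–B3, B2–B4, B1–B5, B5–B6, B2–B7, B3–B8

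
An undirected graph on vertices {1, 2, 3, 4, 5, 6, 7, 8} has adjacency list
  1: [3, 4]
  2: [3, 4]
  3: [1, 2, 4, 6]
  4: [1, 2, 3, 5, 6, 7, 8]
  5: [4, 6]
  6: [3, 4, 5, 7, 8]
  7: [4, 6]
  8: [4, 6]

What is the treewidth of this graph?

A width-2 tree decomposition is:
Bags: B1 = {1, 3, 4}  B2 = {3, 4, 6}  B3 = {4, 6, 8}  B4 = {4, 5, 6}  B5 = {4, 6, 7}  B6 = {2, 3, 4}
Tree: B1–B2, B2–B3, B2–B4, B2–B5, B1–B6
Every bag has size at most 3, so the width is 3 − 1 = 2 and tw(G) ≤ 2. Conversely, {1, 3, 4} is a clique of size 3, and the vertices of any clique must share a bag in every tree decomposition; so some bag has ≥ 3 vertices and tw(G) ≥ 2. Therefore the treewidth is 2.

2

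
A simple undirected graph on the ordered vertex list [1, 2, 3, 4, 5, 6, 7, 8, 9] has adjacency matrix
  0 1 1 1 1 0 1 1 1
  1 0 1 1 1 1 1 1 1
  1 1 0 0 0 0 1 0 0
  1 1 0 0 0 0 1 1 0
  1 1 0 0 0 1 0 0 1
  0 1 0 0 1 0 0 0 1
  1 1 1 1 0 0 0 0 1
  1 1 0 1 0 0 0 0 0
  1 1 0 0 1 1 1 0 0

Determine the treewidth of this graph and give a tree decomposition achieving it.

Each bag holds 4 vertices, so the decomposition has width 3, which upper-bounds the treewidth. On the other hand G contains the 4-clique {1, 2, 4, 8}. A clique must lie in a single bag of any decomposition, so no decomposition can have width below 3. Hence tw(G) = 3 exactly.

Treewidth 3.
One such decomposition:
Bags: B1 = {1, 2, 3, 7}  B2 = {1, 2, 4, 7}  B3 = {1, 2, 7, 9}  B4 = {1, 2, 4, 8}  B5 = {1, 2, 5, 9}  B6 = {2, 5, 6, 9}
Tree: B1–B2, B1–B3, B2–B4, B3–B5, B5–B6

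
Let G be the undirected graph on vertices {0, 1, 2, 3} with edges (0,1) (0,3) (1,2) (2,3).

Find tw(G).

A width-2 tree decomposition is:
Bags: B1 = {0, 2, 3}  B2 = {0, 1, 2}
Tree: B1–B2
Each bag holds 3 vertices, so the decomposition has width 2, which upper-bounds the treewidth. The edges 0–3–2–1–0 form a cycle, so G is not a tree and its treewidth is at least 2. Combining the bounds, tw(G) = 2.

2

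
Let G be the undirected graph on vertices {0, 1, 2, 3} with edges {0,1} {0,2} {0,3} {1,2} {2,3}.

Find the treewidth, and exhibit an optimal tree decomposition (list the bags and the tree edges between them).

The largest bag has 3 vertices, giving width 2; this decomposition certifies tw(G) ≤ 2. For the lower bound, the 3 vertices {0, 1, 2} are pairwise adjacent, and any tree decomposition puts a clique entirely inside one bag — forcing width ≥ 2. Hence tw(G) = 2 exactly.

Treewidth 2.
One optimal decomposition is:
Bags: B1 = {0, 2, 3}  B2 = {0, 1, 2}
Tree: B1–B2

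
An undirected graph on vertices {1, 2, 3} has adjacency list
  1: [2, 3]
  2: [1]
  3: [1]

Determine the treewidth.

A width-1 tree decomposition is:
Bags: B1 = {1, 3}  B2 = {1, 2}
Tree: B1–B2
The largest bag has 2 vertices, giving width 1; this decomposition certifies tw(G) ≤ 1. Any graph with an edge has treewidth ≥ 1, and G has the edge 3–1. The upper and lower bounds meet at 1, so that is the treewidth.

1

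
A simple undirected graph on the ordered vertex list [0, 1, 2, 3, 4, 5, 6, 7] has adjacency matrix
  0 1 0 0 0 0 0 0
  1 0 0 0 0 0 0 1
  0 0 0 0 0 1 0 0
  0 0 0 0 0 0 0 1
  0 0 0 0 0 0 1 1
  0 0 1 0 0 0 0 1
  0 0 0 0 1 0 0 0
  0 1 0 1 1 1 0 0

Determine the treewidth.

1

A width-1 tree decomposition is:
Bags: B1 = {1, 7}  B2 = {5, 7}  B3 = {3, 7}  B4 = {0, 1}  B5 = {4, 7}  B6 = {2, 5}  B7 = {4, 6}
Tree: B1–B2, B1–B3, B1–B4, B3–B5, B2–B6, B5–B7
Each bag holds 2 vertices, so the decomposition has width 1, which upper-bounds the treewidth. Any graph with an edge has treewidth ≥ 1, and G has the edge 7–1. Therefore the treewidth is 1.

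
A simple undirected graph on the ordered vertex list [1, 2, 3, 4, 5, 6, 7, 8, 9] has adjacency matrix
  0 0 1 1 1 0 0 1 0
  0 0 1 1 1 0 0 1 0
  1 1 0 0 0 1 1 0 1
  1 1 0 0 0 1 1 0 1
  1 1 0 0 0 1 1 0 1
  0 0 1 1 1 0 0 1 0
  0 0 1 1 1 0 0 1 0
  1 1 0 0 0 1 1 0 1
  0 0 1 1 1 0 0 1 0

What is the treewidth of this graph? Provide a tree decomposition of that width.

Each bag holds 5 vertices, so the decomposition has width 4, which upper-bounds the treewidth. For the lower bound: the 5 vertex sets {1,3}, {5,9}, {2,8}, {4}, {6} are disjoint, each induces a connected subgraph, and every pair is joined by at least one edge of G. Contracting each set to a single vertex therefore yields K_{5} as a minor, and since treewidth is minor-monotone, tw(G) ≥ tw(K_{5}) = 4. Hence tw(G) = 4 exactly.

Treewidth 4.
One optimal decomposition is:
Bags: B1 = {1, 3, 4, 5, 8}  B2 = {3, 4, 5, 8, 9}  B3 = {2, 3, 4, 5, 8}  B4 = {3, 4, 5, 6, 8}  B5 = {3, 4, 5, 7, 8}
Tree: B1–B2, B2–B3, B3–B4, B4–B5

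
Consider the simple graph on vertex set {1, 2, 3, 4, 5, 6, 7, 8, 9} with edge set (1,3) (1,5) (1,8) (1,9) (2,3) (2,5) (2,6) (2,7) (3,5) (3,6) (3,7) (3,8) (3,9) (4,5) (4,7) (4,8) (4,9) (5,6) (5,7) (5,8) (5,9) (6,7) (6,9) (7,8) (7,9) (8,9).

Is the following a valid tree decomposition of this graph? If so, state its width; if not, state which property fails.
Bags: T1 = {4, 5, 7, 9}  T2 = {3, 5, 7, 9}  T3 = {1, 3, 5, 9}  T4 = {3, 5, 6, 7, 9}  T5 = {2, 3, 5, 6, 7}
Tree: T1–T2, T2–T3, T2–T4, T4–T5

No — vertex 8 appears in no bag.

A tree decomposition must satisfy three properties: every vertex lies in some bag; for every edge, both endpoints lie together in some bag; and for every vertex, the bags containing it form a connected subtree. Here vertex 8 appears in no bag, so the decomposition is invalid.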